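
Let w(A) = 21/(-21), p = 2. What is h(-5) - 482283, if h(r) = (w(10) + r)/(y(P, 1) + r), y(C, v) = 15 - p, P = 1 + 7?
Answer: -1929135/4 ≈ -4.8228e+5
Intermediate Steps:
P = 8
w(A) = -1 (w(A) = 21*(-1/21) = -1)
y(C, v) = 13 (y(C, v) = 15 - 1*2 = 15 - 2 = 13)
h(r) = (-1 + r)/(13 + r)
h(-5) - 482283 = (-1 - 5)/(13 - 5) - 482283 = -6/8 - 482283 = (1/8)*(-6) - 482283 = -3/4 - 482283 = -1929135/4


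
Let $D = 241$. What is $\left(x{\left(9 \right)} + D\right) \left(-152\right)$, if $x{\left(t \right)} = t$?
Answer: $-38000$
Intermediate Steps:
$\left(x{\left(9 \right)} + D\right) \left(-152\right) = \left(9 + 241\right) \left(-152\right) = 250 \left(-152\right) = -38000$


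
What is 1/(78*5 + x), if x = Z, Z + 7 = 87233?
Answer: 1/87616 ≈ 1.1413e-5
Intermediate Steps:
Z = 87226 (Z = -7 + 87233 = 87226)
x = 87226
1/(78*5 + x) = 1/(78*5 + 87226) = 1/(390 + 87226) = 1/87616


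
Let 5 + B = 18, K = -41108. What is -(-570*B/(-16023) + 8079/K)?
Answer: -58386821/219557828 ≈ -0.26593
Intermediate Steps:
B = 13 (B = -5 + 18 = 13)
-(-570*B/(-16023) + 8079/K) = -(-570*13/(-16023) + 8079/(-41108)) = -(-7410*(-1/16023) + 8079*(-1/41108)) = -(2470/5341 - 8079/41108) = -1*58386821/219557828 = -58386821/219557828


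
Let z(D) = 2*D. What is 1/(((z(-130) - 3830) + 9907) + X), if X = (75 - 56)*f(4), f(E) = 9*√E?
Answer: 1/6159 ≈ 0.00016236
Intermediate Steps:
X = 342 (X = (75 - 56)*(9*√4) = 19*(9*2) = 19*18 = 342)
1/(((z(-130) - 3830) + 9907) + X) = 1/(((2*(-130) - 3830) + 9907) + 342) = 1/(((-260 - 3830) + 9907) + 342) = 1/((-4090 + 9907) + 342) = 1/(5817 + 342) = 1/6159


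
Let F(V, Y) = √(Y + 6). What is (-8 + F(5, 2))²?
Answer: 72 - 32*√2 ≈ 26.745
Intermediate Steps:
F(V, Y) = √(6 + Y)
(-8 + F(5, 2))² = (-8 + √(6 + 2))² = (-8 + √8)² = (-8 + 2*√2)²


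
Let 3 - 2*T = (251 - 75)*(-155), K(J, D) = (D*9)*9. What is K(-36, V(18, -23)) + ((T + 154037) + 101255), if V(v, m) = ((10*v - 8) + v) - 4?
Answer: 567999/2 ≈ 2.8400e+5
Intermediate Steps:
V(v, m) = -12 + 11*v (V(v, m) = ((-8 + 10*v) + v) - 4 = (-8 + 11*v) - 4 = -12 + 11*v)
K(J, D) = 81*D (K(J, D) = (9*D)*9 = 81*D)
T = 27283/2 (T = 3/2 - (251 - 75)*(-155)/2 = 3/2 - 88*(-155) = 3/2 - ½*(-27280) = 3/2 + 13640 = 27283/2 ≈ 13642.)
K(-36, V(18, -23)) + ((T + 154037) + 101255) = 81*(-12 + 11*18) + ((27283/2 + 154037) + 101255) = 81*(-12 + 198) + (335357/2 + 101255) = 81*186 + 537867/2 = 15066 + 537867/2 = 567999/2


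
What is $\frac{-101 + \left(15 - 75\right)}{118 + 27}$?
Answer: $- \frac{161}{145} \approx -1.1103$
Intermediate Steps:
$\frac{-101 + \left(15 - 75\right)}{118 + 27} = \frac{-101 - 60}{145} = \left(-161\right) \frac{1}{145} = - \frac{161}{145}$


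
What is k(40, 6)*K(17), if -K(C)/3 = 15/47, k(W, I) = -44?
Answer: 1980/47 ≈ 42.128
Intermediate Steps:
K(C) = -45/47
k(40, 6)*K(17) = -44*(-45/47) = 1980/47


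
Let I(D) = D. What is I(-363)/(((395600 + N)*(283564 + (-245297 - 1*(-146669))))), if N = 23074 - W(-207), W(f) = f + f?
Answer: -121/25834819456 ≈ -4.6836e-9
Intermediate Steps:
W(f) = 2*f
N = 23488 (N = 23074 - 2*(-207) = 23074 - 1*(-414) = 23074 + 414 = 23488)
I(-363)/(((395600 + N)*(283564 + (-245297 - 1*(-146669))))) = -363*1/((283564 + (-245297 - 1*(-146669)))*(395600 + 23488)) = -363*1/(419088*(283564 + (-245297 + 146669))) = -363*1/(419088*(283564 - 98628)) = -363/(419088*184936) = -363/77504458368 = -363*1/77504458368 = -121/25834819456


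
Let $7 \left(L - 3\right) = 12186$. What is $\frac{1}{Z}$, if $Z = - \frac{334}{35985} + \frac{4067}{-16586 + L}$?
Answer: $- \frac{747732315}{211831579} \approx -3.5298$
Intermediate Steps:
$L = \frac{12207}{7}$ ($L = 3 + \frac{1}{7} \cdot 12186 = 3 + \frac{12186}{7} = \frac{12207}{7} \approx 1743.9$)
$Z = - \frac{211831579}{747732315}$ ($Z = - \frac{334}{35985} + \frac{4067}{-16586 + \frac{12207}{7}} = \left(-334\right) \frac{1}{35985} + \frac{4067}{- \frac{103895}{7}} = - \frac{334}{35985} + 4067 \left(- \frac{7}{103895}\right) = - \frac{334}{35985} - \frac{28469}{103895} = - \frac{211831579}{747732315} \approx -0.2833$)
$\frac{1}{Z} = \frac{1}{- \frac{211831579}{747732315}} = - \frac{747732315}{211831579}$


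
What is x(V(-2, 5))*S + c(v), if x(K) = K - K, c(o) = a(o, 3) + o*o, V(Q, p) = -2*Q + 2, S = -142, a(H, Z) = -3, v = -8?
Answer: 61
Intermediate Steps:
V(Q, p) = 2 - 2*Q
c(o) = -3 + o² (c(o) = -3 + o*o = -3 + o²)
x(K) = 0
x(V(-2, 5))*S + c(v) = 0*(-142) + (-3 + (-8)²) = 0 + (-3 + 64) = 0 + 61 = 61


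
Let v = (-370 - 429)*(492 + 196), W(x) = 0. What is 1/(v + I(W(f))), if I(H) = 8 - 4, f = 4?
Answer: -1/549708 ≈ -1.8191e-6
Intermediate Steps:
I(H) = 4
v = -549712 (v = -799*688 = -549712)
1/(v + I(W(f))) = 1/(-549712 + 4) = 1/(-549708) = -1/549708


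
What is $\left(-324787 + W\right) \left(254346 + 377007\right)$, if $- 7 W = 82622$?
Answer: $- \frac{1487550375243}{7} \approx -2.1251 \cdot 10^{11}$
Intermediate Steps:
$W = - \frac{82622}{7}$ ($W = \left(- \frac{1}{7}\right) 82622 = - \frac{82622}{7} \approx -11803.0$)
$\left(-324787 + W\right) \left(254346 + 377007\right) = \left(-324787 - \frac{82622}{7}\right) \left(254346 + 377007\right) = \left(- \frac{2356131}{7}\right) 631353 = - \frac{1487550375243}{7}$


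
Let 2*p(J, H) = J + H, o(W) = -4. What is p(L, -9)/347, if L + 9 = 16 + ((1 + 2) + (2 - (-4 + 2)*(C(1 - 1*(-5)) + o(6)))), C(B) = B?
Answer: 7/694 ≈ 0.010086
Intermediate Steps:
L = 16 (L = -9 + (16 + ((1 + 2) + (2 - (-4 + 2)*((1 - 1*(-5)) - 4)))) = -9 + (16 + (3 + (2 - (-2)*((1 + 5) - 4)))) = -9 + (16 + (3 + (2 - (-2)*(6 - 4)))) = -9 + (16 + (3 + (2 - (-2)*2))) = -9 + (16 + (3 + (2 - 1*(-4)))) = -9 + (16 + (3 + (2 + 4))) = -9 + (16 + (3 + 6)) = -9 + (16 + 9) = -9 + 25 = 16)
p(J, H) = H/2 + J/2 (p(J, H) = (J + H)/2 = (H + J)/2 = H/2 + J/2)
p(L, -9)/347 = ((1/2)*(-9) + (1/2)*16)/347 = (-9/2 + 8)*(1/347) = (7/2)*(1/347) = 7/694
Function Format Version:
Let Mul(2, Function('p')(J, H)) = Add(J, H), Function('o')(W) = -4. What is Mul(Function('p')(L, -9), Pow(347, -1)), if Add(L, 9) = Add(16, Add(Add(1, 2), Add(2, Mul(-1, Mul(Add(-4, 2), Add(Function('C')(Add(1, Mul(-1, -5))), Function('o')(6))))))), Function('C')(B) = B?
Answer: Rational(7, 694) ≈ 0.010086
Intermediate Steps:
L = 16 (L = Add(-9, Add(16, Add(Add(1, 2), Add(2, Mul(-1, Mul(Add(-4, 2), Add(Add(1, Mul(-1, -5)), -4))))))) = Add(-9, Add(16, Add(3, Add(2, Mul(-1, Mul(-2, Add(Add(1, 5), -4))))))) = Add(-9, Add(16, Add(3, Add(2, Mul(-1, Mul(-2, Add(6, -4))))))) = Add(-9, Add(16, Add(3, Add(2, Mul(-1, Mul(-2, 2)))))) = Add(-9, Add(16, Add(3, Add(2, Mul(-1, -4))))) = Add(-9, Add(16, Add(3, Add(2, 4)))) = Add(-9, Add(16, Add(3, 6))) = Add(-9, Add(16, 9)) = Add(-9, 25) = 16)
Function('p')(J, H) = Add(Mul(Rational(1, 2), H), Mul(Rational(1, 2), J)) (Function('p')(J, H) = Mul(Rational(1, 2), Add(J, H)) = Mul(Rational(1, 2), Add(H, J)) = Add(Mul(Rational(1, 2), H), Mul(Rational(1, 2), J)))
Mul(Function('p')(L, -9), Pow(347, -1)) = Mul(Add(Mul(Rational(1, 2), -9), Mul(Rational(1, 2), 16)), Pow(347, -1)) = Mul(Add(Rational(-9, 2), 8), Rational(1, 347)) = Mul(Rational(7, 2), Rational(1, 347)) = Rational(7, 694)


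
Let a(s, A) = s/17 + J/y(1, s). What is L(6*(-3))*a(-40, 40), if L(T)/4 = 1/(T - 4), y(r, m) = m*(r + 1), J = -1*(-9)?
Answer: 3353/7480 ≈ 0.44826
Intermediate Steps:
J = 9
y(r, m) = m*(1 + r)
a(s, A) = s/17 + 9/(2*s) (a(s, A) = s/17 + 9/((s*(1 + 1))) = s*(1/17) + 9/((s*2)) = s/17 + 9/((2*s)) = s/17 + 9*(1/(2*s)) = s/17 + 9/(2*s))
L(T) = 4/(-4 + T) (L(T) = 4/(T - 4) = 4/(-4 + T))
L(6*(-3))*a(-40, 40) = (4/(-4 + 6*(-3)))*((1/17)*(-40) + (9/2)/(-40)) = (4/(-4 - 18))*(-40/17 + (9/2)*(-1/40)) = (4/(-22))*(-40/17 - 9/80) = (4*(-1/22))*(-3353/1360) = -2/11*(-3353/1360) = 3353/7480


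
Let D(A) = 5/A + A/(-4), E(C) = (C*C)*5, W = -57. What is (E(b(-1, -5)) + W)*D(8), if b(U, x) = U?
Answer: 143/2 ≈ 71.500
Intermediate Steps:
E(C) = 5*C² (E(C) = C²*5 = 5*C²)
D(A) = 5/A - A/4 (D(A) = 5/A + A*(-¼) = 5/A - A/4)
(E(b(-1, -5)) + W)*D(8) = (5*(-1)² - 57)*(5/8 - ¼*8) = (5*1 - 57)*(5*(⅛) - 2) = (5 - 57)*(5/8 - 2) = -52*(-11/8) = 143/2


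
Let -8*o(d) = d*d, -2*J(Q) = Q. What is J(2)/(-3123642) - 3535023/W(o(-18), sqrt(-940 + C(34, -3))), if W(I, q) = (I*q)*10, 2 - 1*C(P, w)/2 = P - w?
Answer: 1/3123642 - 1178341*I*sqrt(1010)/136350 ≈ 3.2014e-7 - 274.65*I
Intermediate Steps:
C(P, w) = 4 - 2*P + 2*w (C(P, w) = 4 - 2*(P - w) = 4 + (-2*P + 2*w) = 4 - 2*P + 2*w)
J(Q) = -Q/2
o(d) = -d**2/8 (o(d) = -d*d/8 = -d**2/8)
W(I, q) = 10*I*q
J(2)/(-3123642) - 3535023/W(o(-18), sqrt(-940 + C(34, -3))) = -1/2*2/(-3123642) - 3535023*(-1/(405*sqrt(-940 + (4 - 2*34 + 2*(-3))))) = -1*(-1/3123642) - 3535023*(-1/(405*sqrt(-940 + (4 - 68 - 6)))) = 1/3123642 - 3535023*(-1/(405*sqrt(-940 - 70))) = 1/3123642 - 3535023*I*sqrt(1010)/409050 = 1/3123642 - 1178341*I*sqrt(1010)/136350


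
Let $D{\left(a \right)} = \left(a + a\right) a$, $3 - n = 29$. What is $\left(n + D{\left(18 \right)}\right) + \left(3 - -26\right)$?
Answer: $651$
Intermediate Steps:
$n = -26$ ($n = 3 - 29 = -26$)
$D{\left(a \right)} = 2 a^{2}$ ($D{\left(a \right)} = 2 a a = 2 a^{2}$)
$\left(n + D{\left(18 \right)}\right) + \left(3 - -26\right) = \left(-26 + 2 \cdot 18^{2}\right) + \left(3 - -26\right) = \left(-26 + 2 \cdot 324\right) + \left(3 + 26\right) = \left(-26 + 648\right) + 29 = 622 + 29 = 651$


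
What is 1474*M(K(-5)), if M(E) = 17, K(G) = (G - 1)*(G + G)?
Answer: 25058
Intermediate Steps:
K(G) = 2*G*(-1 + G) (K(G) = (-1 + G)*(2*G) = 2*G*(-1 + G))
1474*M(K(-5)) = 1474*17 = 25058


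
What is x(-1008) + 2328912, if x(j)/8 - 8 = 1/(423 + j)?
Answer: 1362450952/585 ≈ 2.3290e+6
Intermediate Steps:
x(j) = 64 + 8/(423 + j)
x(-1008) + 2328912 = 8*(3385 + 8*(-1008))/(423 - 1008) + 2328912 = 8*(3385 - 8064)/(-585) + 2328912 = 8*(-1/585)*(-4679) + 2328912 = 37432/585 + 2328912 = 1362450952/585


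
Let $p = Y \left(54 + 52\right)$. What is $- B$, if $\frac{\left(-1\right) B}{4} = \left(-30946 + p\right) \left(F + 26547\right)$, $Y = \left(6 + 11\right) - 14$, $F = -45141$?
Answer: $2277988128$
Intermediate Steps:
$Y = 3$ ($Y = 17 - 14 = 3$)
$p = 318$ ($p = 3 \left(54 + 52\right) = 3 \cdot 106 = 318$)
$B = -2277988128$ ($B = - 4 \left(-30946 + 318\right) \left(-45141 + 26547\right) = - 4 \left(\left(-30628\right) \left(-18594\right)\right) = \left(-4\right) 569497032 = -2277988128$)
$- B = \left(-1\right) \left(-2277988128\right) = 2277988128$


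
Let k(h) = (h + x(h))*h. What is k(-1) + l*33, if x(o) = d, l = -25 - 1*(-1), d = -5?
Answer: -786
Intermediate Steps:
l = -24 (l = -25 + 1 = -24)
x(o) = -5
k(h) = h*(-5 + h) (k(h) = (h - 5)*h = (-5 + h)*h = h*(-5 + h))
k(-1) + l*33 = -(-5 - 1) - 24*33 = -1*(-6) - 792 = 6 - 792 = -786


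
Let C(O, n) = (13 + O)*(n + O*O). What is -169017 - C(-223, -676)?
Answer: 10132113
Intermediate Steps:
C(O, n) = (13 + O)*(n + O**2)
-169017 - C(-223, -676) = -169017 - ((-223)**3 + 13*(-676) + 13*(-223)**2 - 223*(-676)) = -169017 - (-11089567 - 8788 + 13*49729 + 150748) = -169017 - (-11089567 - 8788 + 646477 + 150748) = -169017 - 1*(-10301130) = -169017 + 10301130 = 10132113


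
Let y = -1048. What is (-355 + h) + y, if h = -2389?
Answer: -3792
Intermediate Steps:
(-355 + h) + y = (-355 - 2389) - 1048 = -2744 - 1048 = -3792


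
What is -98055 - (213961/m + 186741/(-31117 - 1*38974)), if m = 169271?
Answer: -61228660328105/624440719 ≈ -98054.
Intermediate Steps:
-98055 - (213961/m + 186741/(-31117 - 1*38974)) = -98055 - (213961/169271 + 186741/(-31117 - 1*38974)) = -98055 - (213961*(1/169271) + 186741/(-31117 - 38974)) = -98055 - (213961/169271 + 186741/(-70091)) = -98055 - (213961/169271 + 186741*(-1/70091)) = -98055 - (213961/169271 - 186741/70091) = -98055 - 1*(-874373440/624440719) = -98055 + 874373440/624440719 = -61228660328105/624440719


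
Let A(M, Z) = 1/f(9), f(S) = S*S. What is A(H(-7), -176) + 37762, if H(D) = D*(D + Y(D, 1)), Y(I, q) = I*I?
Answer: 3058723/81 ≈ 37762.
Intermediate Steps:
Y(I, q) = I²
H(D) = D*(D + D²)
f(S) = S²
A(M, Z) = 1/81 (A(M, Z) = 1/(9²) = 1/81)
A(H(-7), -176) + 37762 = 1/81 + 37762 = 3058723/81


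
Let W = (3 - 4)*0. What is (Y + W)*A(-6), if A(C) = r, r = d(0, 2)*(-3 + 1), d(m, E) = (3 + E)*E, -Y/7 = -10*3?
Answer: -4200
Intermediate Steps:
Y = 210 (Y = -(-70)*3 = -7*(-30) = 210)
d(m, E) = E*(3 + E)
r = -20 (r = (2*(3 + 2))*(-3 + 1) = (2*5)*(-2) = 10*(-2) = -20)
A(C) = -20
W = 0 (W = -1*0 = 0)
(Y + W)*A(-6) = (210 + 0)*(-20) = 210*(-20) = -4200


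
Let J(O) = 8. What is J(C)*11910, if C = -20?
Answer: 95280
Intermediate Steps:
J(C)*11910 = 8*11910 = 95280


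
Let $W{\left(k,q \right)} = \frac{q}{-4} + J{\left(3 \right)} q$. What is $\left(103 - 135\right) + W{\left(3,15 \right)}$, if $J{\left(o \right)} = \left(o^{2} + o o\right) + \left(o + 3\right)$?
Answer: $\frac{1297}{4} \approx 324.25$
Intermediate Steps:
$J{\left(o \right)} = 3 + o + 2 o^{2}$ ($J{\left(o \right)} = \left(o^{2} + o^{2}\right) + \left(3 + o\right) = 2 o^{2} + \left(3 + o\right) = 3 + o + 2 o^{2}$)
$W{\left(k,q \right)} = \frac{95 q}{4}$ ($W{\left(k,q \right)} = \frac{q}{-4} + \left(3 + 3 + 2 \cdot 3^{2}\right) q = q \left(- \frac{1}{4}\right) + \left(3 + 3 + 2 \cdot 9\right) q = - \frac{q}{4} + \left(3 + 3 + 18\right) q = - \frac{q}{4} + 24 q = \frac{95 q}{4}$)
$\left(103 - 135\right) + W{\left(3,15 \right)} = \left(103 - 135\right) + \frac{95}{4} \cdot 15 = -32 + \frac{1425}{4} = \frac{1297}{4}$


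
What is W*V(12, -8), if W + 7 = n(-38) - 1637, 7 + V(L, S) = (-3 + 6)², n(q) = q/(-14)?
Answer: -22978/7 ≈ -3282.6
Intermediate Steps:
n(q) = -q/14 (n(q) = q*(-1/14) = -q/14)
V(L, S) = 2 (V(L, S) = -7 + (-3 + 6)² = -7 + 3² = -7 + 9 = 2)
W = -11489/7 (W = -7 + (-1/14*(-38) - 1637) = -7 + (19/7 - 1637) = -7 - 11440/7 = -11489/7 ≈ -1641.3)
W*V(12, -8) = -11489/7*2 = -22978/7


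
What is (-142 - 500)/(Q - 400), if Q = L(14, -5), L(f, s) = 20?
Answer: 321/190 ≈ 1.6895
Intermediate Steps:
Q = 20
(-142 - 500)/(Q - 400) = (-142 - 500)/(20 - 400) = -642/(-380) = -642*(-1/380) = 321/190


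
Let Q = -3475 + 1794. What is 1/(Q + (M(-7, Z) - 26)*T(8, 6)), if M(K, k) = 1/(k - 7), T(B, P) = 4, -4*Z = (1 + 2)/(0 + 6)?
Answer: -57/101777 ≈ -0.00056005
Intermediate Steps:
Z = -⅛ (Z = -(1 + 2)/(4*(0 + 6)) = -3/(4*6) = -¼*½ = -⅛ ≈ -0.12500)
M(K, k) = 1/(-7 + k)
Q = -1681
1/(Q + (M(-7, Z) - 26)*T(8, 6)) = 1/(-1681 + (1/(-7 - ⅛) - 26)*4) = 1/(-1681 + (1/(-57/8) - 26)*4) = 1/(-1681 + (-8/57 - 26)*4) = 1/(-1681 - 1490/57*4) = 1/(-1681 - 5960/57) = 1/(-101777/57) = -57/101777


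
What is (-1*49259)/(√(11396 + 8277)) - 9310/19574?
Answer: -4655/9787 - 49259*√19673/19673 ≈ -351.67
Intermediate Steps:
(-1*49259)/(√(11396 + 8277)) - 9310/19574 = -49259*√19673/19673 - 9310*1/19574 = -49259*√19673/19673 - 4655/9787 = -4655/9787 - 49259*√19673/19673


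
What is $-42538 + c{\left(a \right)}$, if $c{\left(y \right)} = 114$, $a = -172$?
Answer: $-42424$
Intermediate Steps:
$-42538 + c{\left(a \right)} = -42538 + 114 = -42424$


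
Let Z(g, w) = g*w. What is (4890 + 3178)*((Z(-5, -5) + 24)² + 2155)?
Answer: 36757808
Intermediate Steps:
(4890 + 3178)*((Z(-5, -5) + 24)² + 2155) = (4890 + 3178)*((-5*(-5) + 24)² + 2155) = 8068*((25 + 24)² + 2155) = 8068*(49² + 2155) = 8068*(2401 + 2155) = 8068*4556 = 36757808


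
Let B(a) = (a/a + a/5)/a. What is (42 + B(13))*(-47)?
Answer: -129156/65 ≈ -1987.0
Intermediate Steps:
B(a) = (1 + a/5)/a (B(a) = (1 + a*(⅕))/a = (1 + a/5)/a)
(42 + B(13))*(-47) = (42 + (⅕)*(5 + 13)/13)*(-47) = (42 + (⅕)*(1/13)*18)*(-47) = (42 + 18/65)*(-47) = (2748/65)*(-47) = -129156/65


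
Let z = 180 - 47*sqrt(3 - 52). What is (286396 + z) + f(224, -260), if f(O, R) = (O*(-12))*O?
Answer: -315536 - 329*I ≈ -3.1554e+5 - 329.0*I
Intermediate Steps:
f(O, R) = -12*O**2 (f(O, R) = (-12*O)*O = -12*O**2)
z = 180 - 329*I ≈ 180.0 - 329.0*I
(286396 + z) + f(224, -260) = (286396 + (180 - 329*I)) - 12*224**2 = (286576 - 329*I) - 12*50176 = (286576 - 329*I) - 602112 = -315536 - 329*I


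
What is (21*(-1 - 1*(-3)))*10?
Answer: 420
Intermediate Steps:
(21*(-1 - 1*(-3)))*10 = (21*(-1 + 3))*10 = (21*2)*10 = 42*10 = 420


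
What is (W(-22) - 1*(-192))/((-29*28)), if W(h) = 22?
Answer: -107/406 ≈ -0.26355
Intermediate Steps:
(W(-22) - 1*(-192))/((-29*28)) = (22 - 1*(-192))/((-29*28)) = (22 + 192)/(-812) = 214*(-1/812) = -107/406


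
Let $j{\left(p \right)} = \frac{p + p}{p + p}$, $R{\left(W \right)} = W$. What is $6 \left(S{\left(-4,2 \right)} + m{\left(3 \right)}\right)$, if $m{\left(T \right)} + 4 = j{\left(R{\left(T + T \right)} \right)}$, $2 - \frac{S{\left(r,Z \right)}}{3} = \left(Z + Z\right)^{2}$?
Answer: $-270$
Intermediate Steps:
$S{\left(r,Z \right)} = 6 - 12 Z^{2}$ ($S{\left(r,Z \right)} = 6 - 3 \left(Z + Z\right)^{2} = 6 - 3 \left(2 Z\right)^{2} = 6 - 3 \cdot 4 Z^{2} = 6 - 12 Z^{2}$)
$j{\left(p \right)} = 1$ ($j{\left(p \right)} = \frac{2 p}{2 p} = 2 p \frac{1}{2 p} = 1$)
$m{\left(T \right)} = -3$ ($m{\left(T \right)} = -4 + 1 = -3$)
$6 \left(S{\left(-4,2 \right)} + m{\left(3 \right)}\right) = 6 \left(\left(6 - 12 \cdot 2^{2}\right) - 3\right) = 6 \left(\left(6 - 48\right) - 3\right) = 6 \left(-42 - 3\right) = 6 \left(-45\right) = -270$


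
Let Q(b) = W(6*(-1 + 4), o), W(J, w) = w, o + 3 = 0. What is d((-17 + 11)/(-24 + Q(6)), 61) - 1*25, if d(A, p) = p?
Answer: 36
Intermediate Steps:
o = -3 (o = -3 + 0 = -3)
Q(b) = -3
d((-17 + 11)/(-24 + Q(6)), 61) - 1*25 = 61 - 1*25 = 61 - 25 = 36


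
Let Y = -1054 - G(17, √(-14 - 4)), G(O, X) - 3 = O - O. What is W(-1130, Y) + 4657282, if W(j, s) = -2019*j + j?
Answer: 6937622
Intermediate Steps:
G(O, X) = 3 (G(O, X) = 3 + (O - O) = 3 + 0 = 3)
Y = -1057 (Y = -1054 - 1*3 = -1054 - 3 = -1057)
W(j, s) = -2018*j
W(-1130, Y) + 4657282 = -2018*(-1130) + 4657282 = 2280340 + 4657282 = 6937622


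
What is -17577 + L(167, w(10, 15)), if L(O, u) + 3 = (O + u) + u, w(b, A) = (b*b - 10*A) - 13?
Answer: -17539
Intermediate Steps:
w(b, A) = -13 + b**2 - 10*A (w(b, A) = (b**2 - 10*A) - 13 = -13 + b**2 - 10*A)
L(O, u) = -3 + O + 2*u (L(O, u) = -3 + ((O + u) + u) = -3 + (O + 2*u) = -3 + O + 2*u)
-17577 + L(167, w(10, 15)) = -17577 + (-3 + 167 + 2*(-13 + 10**2 - 10*15)) = -17577 + (-3 + 167 + 2*(-13 + 100 - 150)) = -17577 + (-3 + 167 + 2*(-63)) = -17577 + (-3 + 167 - 126) = -17577 + 38 = -17539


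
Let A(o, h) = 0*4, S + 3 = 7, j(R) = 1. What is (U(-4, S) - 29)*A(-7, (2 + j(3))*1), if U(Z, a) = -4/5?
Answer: 0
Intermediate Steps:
S = 4 (S = -3 + 7 = 4)
U(Z, a) = -⅘ (U(Z, a) = -4*⅕ = -⅘)
A(o, h) = 0
(U(-4, S) - 29)*A(-7, (2 + j(3))*1) = (-⅘ - 29)*0 = -149/5*0 = 0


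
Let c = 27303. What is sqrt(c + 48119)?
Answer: sqrt(75422) ≈ 274.63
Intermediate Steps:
sqrt(c + 48119) = sqrt(27303 + 48119) = sqrt(75422)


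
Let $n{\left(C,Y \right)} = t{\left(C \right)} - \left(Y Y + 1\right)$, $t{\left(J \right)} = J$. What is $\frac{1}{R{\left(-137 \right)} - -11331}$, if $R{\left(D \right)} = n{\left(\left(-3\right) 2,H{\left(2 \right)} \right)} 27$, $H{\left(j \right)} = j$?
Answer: $\frac{1}{11034} \approx 9.0629 \cdot 10^{-5}$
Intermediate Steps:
$n{\left(C,Y \right)} = -1 + C - Y^{2}$ ($n{\left(C,Y \right)} = C - \left(Y Y + 1\right) = C - \left(Y^{2} + 1\right) = C - \left(1 + Y^{2}\right) = -1 + C - Y^{2}$)
$R{\left(D \right)} = -297$ ($R{\left(D \right)} = \left(-1 - 6 - 2^{2}\right) 27 = \left(-1 - 6 - 4\right) 27 = \left(-11\right) 27 = -297$)
$\frac{1}{R{\left(-137 \right)} - -11331} = \frac{1}{-297 - -11331} = \frac{1}{-297 + \left(-10485 + 21816\right)} = \frac{1}{-297 + 11331} = \frac{1}{11034}$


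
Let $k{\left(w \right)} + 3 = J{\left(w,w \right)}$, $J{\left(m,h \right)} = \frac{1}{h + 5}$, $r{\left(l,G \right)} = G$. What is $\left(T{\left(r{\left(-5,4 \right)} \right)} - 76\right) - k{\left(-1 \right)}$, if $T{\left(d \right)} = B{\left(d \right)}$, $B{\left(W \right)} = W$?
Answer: $- \frac{277}{4} \approx -69.25$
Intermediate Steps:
$J{\left(m,h \right)} = \frac{1}{5 + h}$
$k{\left(w \right)} = -3 + \frac{1}{5 + w}$
$T{\left(d \right)} = d$
$\left(T{\left(r{\left(-5,4 \right)} \right)} - 76\right) - k{\left(-1 \right)} = \left(4 - 76\right) - \frac{-14 - -3}{5 - 1} = -72 - \frac{-14 + 3}{4} = -72 - \frac{1}{4} \left(-11\right) = -72 - - \frac{11}{4} = -72 + \frac{11}{4} = - \frac{277}{4}$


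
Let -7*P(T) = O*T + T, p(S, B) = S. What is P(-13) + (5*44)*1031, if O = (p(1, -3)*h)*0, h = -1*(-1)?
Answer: 1587753/7 ≈ 2.2682e+5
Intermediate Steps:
h = 1
O = 0 (O = (1*1)*0 = 1*0 = 0)
P(T) = -T/7 (P(T) = -(0*T + T)/7 = -(0 + T)/7 = -T/7)
P(-13) + (5*44)*1031 = -1/7*(-13) + (5*44)*1031 = 13/7 + 220*1031 = 13/7 + 226820 = 1587753/7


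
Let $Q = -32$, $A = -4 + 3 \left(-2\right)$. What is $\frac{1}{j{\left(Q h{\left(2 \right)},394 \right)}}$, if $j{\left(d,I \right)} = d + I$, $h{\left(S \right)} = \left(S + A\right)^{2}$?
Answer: $- \frac{1}{1654} \approx -0.0006046$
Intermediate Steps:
$A = -10$ ($A = -4 - 6 = -10$)
$h{\left(S \right)} = \left(-10 + S\right)^{2}$ ($h{\left(S \right)} = \left(S - 10\right)^{2} = \left(-10 + S\right)^{2}$)
$j{\left(d,I \right)} = I + d$
$\frac{1}{j{\left(Q h{\left(2 \right)},394 \right)}} = \frac{1}{394 - 32 \left(-10 + 2\right)^{2}} = \frac{1}{394 - 32 \left(-8\right)^{2}} = \frac{1}{394 - 2048} = \frac{1}{-1654} = - \frac{1}{1654}$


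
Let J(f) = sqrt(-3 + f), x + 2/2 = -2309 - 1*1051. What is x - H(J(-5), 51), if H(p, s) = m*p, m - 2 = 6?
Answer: -3361 - 16*I*sqrt(2) ≈ -3361.0 - 22.627*I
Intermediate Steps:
x = -3361 (x = -1 + (-2309 - 1*1051) = -1 + (-2309 - 1051) = -1 - 3360 = -3361)
m = 8 (m = 2 + 6 = 8)
H(p, s) = 8*p
x - H(J(-5), 51) = -3361 - 8*sqrt(-3 - 5) = -3361 - 8*sqrt(-8) = -3361 - 8*2*I*sqrt(2) = -3361 - 16*I*sqrt(2)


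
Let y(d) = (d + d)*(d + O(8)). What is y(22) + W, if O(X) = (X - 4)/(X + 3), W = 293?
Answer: 1277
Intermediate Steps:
O(X) = (-4 + X)/(3 + X)
y(d) = 2*d*(4/11 + d) (y(d) = (d + d)*(d + (-4 + 8)/(3 + 8)) = (2*d)*(d + 4/11) = (2*d)*(4/11 + d) = 2*d*(4/11 + d))
y(22) + W = (2/11)*22*(4 + 11*22) + 293 = (2/11)*22*(4 + 242) + 293 = (2/11)*22*246 + 293 = 984 + 293 = 1277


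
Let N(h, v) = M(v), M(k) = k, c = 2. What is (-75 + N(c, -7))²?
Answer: 6724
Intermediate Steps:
N(h, v) = v
(-75 + N(c, -7))² = (-75 - 7)² = (-82)² = 6724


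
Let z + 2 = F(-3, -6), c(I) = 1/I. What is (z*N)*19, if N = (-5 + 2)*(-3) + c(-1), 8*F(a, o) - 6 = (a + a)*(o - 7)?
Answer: 1292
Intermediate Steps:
F(a, o) = ¾ + a*(-7 + o)/4 (F(a, o) = ¾ + ((a + a)*(o - 7))/8 = ¾ + ((2*a)*(-7 + o))/8 = ¾ + (2*a*(-7 + o))/8 = ¾ + a*(-7 + o)/4)
z = 17/2 (z = -2 + (¾ - 7/4*(-3) + (¼)*(-3)*(-6)) = -2 + (¾ + 21/4 + 9/2) = -2 + 21/2 = 17/2 ≈ 8.5000)
N = 8 (N = (-5 + 2)*(-3) + 1/(-1) = -3*(-3) - 1 = 9 - 1 = 8)
(z*N)*19 = ((17/2)*8)*19 = 68*19 = 1292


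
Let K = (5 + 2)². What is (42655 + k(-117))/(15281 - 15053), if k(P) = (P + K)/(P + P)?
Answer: 4990669/26676 ≈ 187.08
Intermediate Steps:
K = 49 (K = 7² = 49)
k(P) = (49 + P)/(2*P) (k(P) = (P + 49)/(P + P) = (49 + P)/((2*P)) = (49 + P)*(1/(2*P)) = (49 + P)/(2*P))
(42655 + k(-117))/(15281 - 15053) = (42655 + (½)*(49 - 117)/(-117))/(15281 - 15053) = (42655 + (½)*(-1/117)*(-68))/228 = (42655 + 34/117)*(1/228) = (4990669/117)*(1/228) = 4990669/26676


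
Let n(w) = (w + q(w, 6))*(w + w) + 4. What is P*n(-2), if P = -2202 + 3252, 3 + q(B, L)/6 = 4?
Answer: -12600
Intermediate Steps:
q(B, L) = 6 (q(B, L) = -18 + 6*4 = -18 + 24 = 6)
n(w) = 4 + 2*w*(6 + w) (n(w) = (w + 6)*(w + w) + 4 = (6 + w)*(2*w) + 4 = 2*w*(6 + w) + 4 = 4 + 2*w*(6 + w))
P = 1050
P*n(-2) = 1050*(4 + 2*(-2)**2 + 12*(-2)) = 1050*(4 + 2*4 - 24) = 1050*(4 + 8 - 24) = 1050*(-12) = -12600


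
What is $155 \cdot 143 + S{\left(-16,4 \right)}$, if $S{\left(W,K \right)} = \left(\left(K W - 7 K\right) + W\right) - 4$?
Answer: $22053$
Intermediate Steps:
$S{\left(W,K \right)} = -4 + W - 7 K + K W$ ($S{\left(W,K \right)} = \left(\left(- 7 K + K W\right) + W\right) - 4 = \left(W - 7 K + K W\right) - 4 = -4 + W - 7 K + K W$)
$155 \cdot 143 + S{\left(-16,4 \right)} = 155 \cdot 143 - 112 = 22165 - 112 = 22053$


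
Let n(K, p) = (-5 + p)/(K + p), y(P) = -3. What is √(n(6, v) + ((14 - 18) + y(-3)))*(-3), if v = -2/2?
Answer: -3*I*√205/5 ≈ -8.5907*I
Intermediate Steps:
v = -1 (v = -2*½ = -1)
n(K, p) = (-5 + p)/(K + p)
√(n(6, v) + ((14 - 18) + y(-3)))*(-3) = √((-5 - 1)/(6 - 1) + ((14 - 18) - 3))*(-3) = √(-6/5 + (-4 - 3))*(-3) = √((⅕)*(-6) - 7)*(-3) = √(-6/5 - 7)*(-3) = √(-41/5)*(-3) = (I*√205/5)*(-3) = -3*I*√205/5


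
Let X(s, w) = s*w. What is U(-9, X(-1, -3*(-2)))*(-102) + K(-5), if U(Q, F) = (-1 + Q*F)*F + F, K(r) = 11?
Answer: 33059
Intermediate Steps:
U(Q, F) = F + F*(-1 + F*Q) (U(Q, F) = (-1 + F*Q)*F + F = F*(-1 + F*Q) + F = F + F*(-1 + F*Q))
U(-9, X(-1, -3*(-2)))*(-102) + K(-5) = -9*(-(-3)*(-2))**2*(-102) + 11 = -9*(-1*6)**2*(-102) + 11 = -9*(-6)**2*(-102) + 11 = -9*36*(-102) + 11 = -324*(-102) + 11 = 33048 + 11 = 33059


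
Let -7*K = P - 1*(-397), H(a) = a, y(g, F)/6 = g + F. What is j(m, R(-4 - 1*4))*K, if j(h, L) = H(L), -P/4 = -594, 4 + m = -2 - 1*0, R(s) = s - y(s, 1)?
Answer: -94282/7 ≈ -13469.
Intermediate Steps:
y(g, F) = 6*F + 6*g (y(g, F) = 6*(g + F) = 6*(F + g) = 6*F + 6*g)
R(s) = -6 - 5*s (R(s) = s - (6*1 + 6*s) = s - (6 + 6*s) = s + (-6 - 6*s) = -6 - 5*s)
m = -6 (m = -4 + (-2 - 1*0) = -4 + (-2 + 0) = -4 - 2 = -6)
P = 2376 (P = -4*(-594) = 2376)
j(h, L) = L
K = -2773/7 (K = -(2376 - 1*(-397))/7 = -(2376 + 397)/7 = -⅐*2773 = -2773/7 ≈ -396.14)
j(m, R(-4 - 1*4))*K = (-6 - 5*(-4 - 1*4))*(-2773/7) = (-6 - 5*(-4 - 4))*(-2773/7) = (-6 - 5*(-8))*(-2773/7) = (-6 + 40)*(-2773/7) = 34*(-2773/7) = -94282/7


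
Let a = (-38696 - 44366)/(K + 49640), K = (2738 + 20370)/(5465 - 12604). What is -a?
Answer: 296489809/177178426 ≈ 1.6734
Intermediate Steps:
K = -23108/7139 (K = 23108/(-7139) = 23108*(-1/7139) = -23108/7139 ≈ -3.2369)
a = -296489809/177178426 (a = (-38696 - 44366)/(-23108/7139 + 49640) = -83062/354356852/7139 = -83062*7139/354356852 = -296489809/177178426 ≈ -1.6734)
-a = -1*(-296489809/177178426) = 296489809/177178426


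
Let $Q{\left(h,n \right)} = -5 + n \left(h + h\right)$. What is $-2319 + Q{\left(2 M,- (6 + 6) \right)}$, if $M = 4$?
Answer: $-2516$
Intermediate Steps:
$Q{\left(h,n \right)} = -5 + 2 h n$ ($Q{\left(h,n \right)} = -5 + n 2 h = -5 + 2 h n$)
$-2319 + Q{\left(2 M,- (6 + 6) \right)} = -2319 + \left(-5 + 2 \cdot 2 \cdot 4 \left(- (6 + 6)\right)\right) = -2319 + \left(-5 + 2 \cdot 8 \left(\left(-1\right) 12\right)\right) = -2319 + \left(-5 + 2 \cdot 8 \left(-12\right)\right) = -2319 - 197 = -2516$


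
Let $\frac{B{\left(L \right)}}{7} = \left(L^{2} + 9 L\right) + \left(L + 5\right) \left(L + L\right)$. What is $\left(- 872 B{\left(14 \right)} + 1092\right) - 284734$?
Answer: $-5496458$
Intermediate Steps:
$B{\left(L \right)} = 7 L^{2} + 63 L + 14 L \left(5 + L\right)$ ($B{\left(L \right)} = 7 \left(\left(L^{2} + 9 L\right) + \left(L + 5\right) \left(L + L\right)\right) = 7 \left(\left(L^{2} + 9 L\right) + \left(5 + L\right) 2 L\right) = 7 \left(\left(L^{2} + 9 L\right) + 2 L \left(5 + L\right)\right) = 7 \left(L^{2} + 9 L + 2 L \left(5 + L\right)\right) = 7 L^{2} + 63 L + 14 L \left(5 + L\right)$)
$\left(- 872 B{\left(14 \right)} + 1092\right) - 284734 = \left(- 872 \cdot 7 \cdot 14 \left(19 + 3 \cdot 14\right) + 1092\right) - 284734 = \left(- 872 \cdot 7 \cdot 14 \left(19 + 42\right) + 1092\right) - 284734 = \left(- 872 \cdot 7 \cdot 14 \cdot 61 + 1092\right) - 284734 = \left(\left(-872\right) 5978 + 1092\right) - 284734 = \left(-5212816 + 1092\right) - 284734 = -5211724 - 284734 = -5496458$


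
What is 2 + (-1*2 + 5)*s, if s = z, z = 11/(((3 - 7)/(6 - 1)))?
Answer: -157/4 ≈ -39.250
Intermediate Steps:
z = -55/4 (z = 11/((-4/5)) = 11/((-4*⅕)) = 11/(-⅘) = 11*(-5/4) = -55/4 ≈ -13.750)
s = -55/4 ≈ -13.750
2 + (-1*2 + 5)*s = 2 + (-1*2 + 5)*(-55/4) = 2 + (-2 + 5)*(-55/4) = 2 + 3*(-55/4) = 2 - 165/4 = -157/4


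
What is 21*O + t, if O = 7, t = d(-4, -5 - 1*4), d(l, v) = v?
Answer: 138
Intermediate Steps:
t = -9 (t = -5 - 1*4 = -5 - 4 = -9)
21*O + t = 21*7 - 9 = 147 - 9 = 138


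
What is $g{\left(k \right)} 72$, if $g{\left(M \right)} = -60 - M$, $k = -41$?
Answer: $-1368$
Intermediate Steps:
$g{\left(k \right)} 72 = \left(-60 - -41\right) 72 = \left(-60 + 41\right) 72 = \left(-19\right) 72 = -1368$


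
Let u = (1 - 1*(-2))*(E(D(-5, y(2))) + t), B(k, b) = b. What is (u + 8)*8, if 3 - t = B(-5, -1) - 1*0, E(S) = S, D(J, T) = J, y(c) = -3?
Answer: 40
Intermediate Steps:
t = 4 (t = 3 - (-1 - 1*0) = 3 - (-1 + 0) = 3 - 1*(-1) = 3 + 1 = 4)
u = -3 (u = (1 - 1*(-2))*(-5 + 4) = (1 + 2)*(-1) = 3*(-1) = -3)
(u + 8)*8 = (-3 + 8)*8 = 5*8 = 40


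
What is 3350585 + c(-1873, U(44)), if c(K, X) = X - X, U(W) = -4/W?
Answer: 3350585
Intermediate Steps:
c(K, X) = 0
3350585 + c(-1873, U(44)) = 3350585 + 0 = 3350585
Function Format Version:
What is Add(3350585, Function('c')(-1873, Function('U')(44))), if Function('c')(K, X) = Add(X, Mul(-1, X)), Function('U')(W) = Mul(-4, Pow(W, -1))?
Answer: 3350585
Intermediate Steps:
Function('c')(K, X) = 0
Add(3350585, Function('c')(-1873, Function('U')(44))) = Add(3350585, 0) = 3350585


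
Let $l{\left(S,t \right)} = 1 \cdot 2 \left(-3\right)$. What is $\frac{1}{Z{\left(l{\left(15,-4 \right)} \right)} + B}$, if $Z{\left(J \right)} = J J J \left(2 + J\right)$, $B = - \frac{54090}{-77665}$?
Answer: $\frac{15533}{13431330} \approx 0.0011565$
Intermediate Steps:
$B = \frac{10818}{15533}$ ($B = \left(-54090\right) \left(- \frac{1}{77665}\right) = \frac{10818}{15533} \approx 0.69645$)
$l{\left(S,t \right)} = -6$ ($l{\left(S,t \right)} = 2 \left(-3\right) = -6$)
$Z{\left(J \right)} = J^{3} \left(2 + J\right)$ ($Z{\left(J \right)} = J^{2} J \left(2 + J\right) = J^{3} \left(2 + J\right)$)
$\frac{1}{Z{\left(l{\left(15,-4 \right)} \right)} + B} = \frac{1}{\left(-6\right)^{3} \left(2 - 6\right) + \frac{10818}{15533}} = \frac{1}{\left(-216\right) \left(-4\right) + \frac{10818}{15533}} = \frac{1}{864 + \frac{10818}{15533}} = \frac{1}{\frac{13431330}{15533}} = \frac{15533}{13431330}$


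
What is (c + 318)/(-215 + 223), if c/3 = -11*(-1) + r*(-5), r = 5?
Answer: 69/2 ≈ 34.500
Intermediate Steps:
c = -42 (c = 3*(-11*(-1) + 5*(-5)) = 3*(11 - 25) = 3*(-14) = -42)
(c + 318)/(-215 + 223) = (-42 + 318)/(-215 + 223) = 276/8 = 276*(1/8) = 69/2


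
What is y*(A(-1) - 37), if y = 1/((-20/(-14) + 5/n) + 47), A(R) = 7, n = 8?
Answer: -1680/2747 ≈ -0.61158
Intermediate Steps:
y = 56/2747 (y = 1/((-20/(-14) + 5/8) + 47) = 1/((-20*(-1/14) + 5*(⅛)) + 47) = 1/((10/7 + 5/8) + 47) = 1/(115/56 + 47) = 1/(2747/56) = 56/2747 ≈ 0.020386)
y*(A(-1) - 37) = 56*(7 - 37)/2747 = (56/2747)*(-30) = -1680/2747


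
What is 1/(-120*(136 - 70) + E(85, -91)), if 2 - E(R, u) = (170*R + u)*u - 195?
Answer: 1/1298946 ≈ 7.6985e-7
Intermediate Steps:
E(R, u) = 197 - u*(u + 170*R) (E(R, u) = 2 - ((170*R + u)*u - 195) = 2 - ((u + 170*R)*u - 195) = 2 - (u*(u + 170*R) - 195) = 2 - (-195 + u*(u + 170*R)) = 2 + (195 - u*(u + 170*R)) = 197 - u*(u + 170*R))
1/(-120*(136 - 70) + E(85, -91)) = 1/(-120*(136 - 70) + (197 - 1*(-91)² - 170*85*(-91))) = 1/(-120*66 + (197 - 1*8281 + 1314950)) = 1/(-7920 + (197 - 8281 + 1314950)) = 1/(-7920 + 1306866) = 1/1298946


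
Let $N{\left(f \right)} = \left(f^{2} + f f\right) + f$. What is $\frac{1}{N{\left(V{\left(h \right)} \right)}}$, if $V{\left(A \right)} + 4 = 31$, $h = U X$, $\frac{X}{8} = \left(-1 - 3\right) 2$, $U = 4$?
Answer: $\frac{1}{1485} \approx 0.0006734$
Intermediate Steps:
$X = -64$ ($X = 8 \left(-1 - 3\right) 2 = 8 \left(\left(-4\right) 2\right) = 8 \left(-8\right) = -64$)
$h = -256$ ($h = 4 \left(-64\right) = -256$)
$V{\left(A \right)} = 27$ ($V{\left(A \right)} = -4 + 31 = 27$)
$N{\left(f \right)} = f + 2 f^{2}$ ($N{\left(f \right)} = \left(f^{2} + f^{2}\right) + f = 2 f^{2} + f = f + 2 f^{2}$)
$\frac{1}{N{\left(V{\left(h \right)} \right)}} = \frac{1}{27 \left(1 + 2 \cdot 27\right)} = \frac{1}{27 \left(1 + 54\right)} = \frac{1}{27 \cdot 55} = \frac{1}{1485}$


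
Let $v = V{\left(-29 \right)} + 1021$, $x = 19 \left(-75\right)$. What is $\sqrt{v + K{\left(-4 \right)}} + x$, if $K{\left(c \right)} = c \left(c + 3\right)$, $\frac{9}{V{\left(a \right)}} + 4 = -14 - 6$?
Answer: $-1425 + \frac{\sqrt{16394}}{4} \approx -1393.0$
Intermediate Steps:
$V{\left(a \right)} = - \frac{3}{8}$ ($V{\left(a \right)} = \frac{9}{-4 - 20} = \frac{9}{-24} = 9 \left(- \frac{1}{24}\right) = - \frac{3}{8}$)
$x = -1425$
$K{\left(c \right)} = c \left(3 + c\right)$
$v = \frac{8165}{8}$ ($v = - \frac{3}{8} + 1021 = \frac{8165}{8} \approx 1020.6$)
$\sqrt{v + K{\left(-4 \right)}} + x = \sqrt{\frac{8165}{8} - 4 \left(3 - 4\right)} - 1425 = \sqrt{\frac{8165}{8} - -4} - 1425 = \sqrt{\frac{8165}{8} + 4} - 1425 = \sqrt{\frac{8197}{8}} - 1425 = \frac{\sqrt{16394}}{4} - 1425 = -1425 + \frac{\sqrt{16394}}{4}$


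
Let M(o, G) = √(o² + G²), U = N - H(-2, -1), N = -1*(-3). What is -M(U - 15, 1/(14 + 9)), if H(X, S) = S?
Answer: -√64010/23 ≈ -11.000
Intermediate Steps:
N = 3
U = 4 (U = 3 - 1*(-1) = 3 + 1 = 4)
M(o, G) = √(G² + o²)
-M(U - 15, 1/(14 + 9)) = -√((1/(14 + 9))² + (4 - 15)²) = -√((1/23)² + (-11)²) = -√((1/23)² + 121) = -√(1/529 + 121) = -√(64010/529) = -√64010/23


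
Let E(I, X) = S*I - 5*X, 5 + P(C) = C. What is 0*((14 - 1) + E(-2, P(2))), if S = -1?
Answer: 0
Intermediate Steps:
P(C) = -5 + C
E(I, X) = -I - 5*X
0*((14 - 1) + E(-2, P(2))) = 0*((14 - 1) + (-1*(-2) - 5*(-5 + 2))) = 0*(13 + (2 - 5*(-3))) = 0*(13 + (2 + 15)) = 0*(13 + 17) = 0*30 = 0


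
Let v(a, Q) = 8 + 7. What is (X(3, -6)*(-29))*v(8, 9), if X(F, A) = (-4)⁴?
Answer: -111360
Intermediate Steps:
v(a, Q) = 15
X(F, A) = 256
(X(3, -6)*(-29))*v(8, 9) = (256*(-29))*15 = -7424*15 = -111360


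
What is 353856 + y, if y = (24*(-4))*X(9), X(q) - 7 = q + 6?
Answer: 351744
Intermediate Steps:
X(q) = 13 + q (X(q) = 7 + (q + 6) = 7 + (6 + q) = 13 + q)
y = -2112 (y = (24*(-4))*(13 + 9) = -96*22 = -2112)
353856 + y = 353856 - 2112 = 351744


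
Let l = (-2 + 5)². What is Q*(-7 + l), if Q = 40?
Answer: 80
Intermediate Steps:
l = 9 (l = 3² = 9)
Q*(-7 + l) = 40*(-7 + 9) = 40*2 = 80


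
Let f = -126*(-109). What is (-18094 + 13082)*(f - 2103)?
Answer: -58294572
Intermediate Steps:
f = 13734
(-18094 + 13082)*(f - 2103) = (-18094 + 13082)*(13734 - 2103) = -5012*11631 = -58294572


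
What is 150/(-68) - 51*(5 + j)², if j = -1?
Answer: -27819/34 ≈ -818.21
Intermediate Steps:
150/(-68) - 51*(5 + j)² = 150/(-68) - 51*(5 - 1)² = 150*(-1/68) - 51*4² = -75/34 - 51*16 = -75/34 - 816 = -27819/34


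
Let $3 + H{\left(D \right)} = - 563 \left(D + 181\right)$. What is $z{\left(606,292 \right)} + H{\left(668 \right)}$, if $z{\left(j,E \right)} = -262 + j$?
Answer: $-477646$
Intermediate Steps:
$H{\left(D \right)} = -101906 - 563 D$ ($H{\left(D \right)} = -3 - 563 \left(D + 181\right) = -3 - 563 \left(181 + D\right) = -3 - \left(101903 + 563 D\right) = -101906 - 563 D$)
$z{\left(606,292 \right)} + H{\left(668 \right)} = \left(-262 + 606\right) - 477990 = 344 - 477990 = -477646$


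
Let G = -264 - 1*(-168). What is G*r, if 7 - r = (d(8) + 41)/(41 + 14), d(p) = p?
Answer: -32256/55 ≈ -586.47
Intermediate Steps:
G = -96 (G = -264 + 168 = -96)
r = 336/55 (r = 7 - (8 + 41)/(41 + 14) = 7 - 49/55 = 336/55 ≈ 6.1091)
G*r = -96*336/55 = -32256/55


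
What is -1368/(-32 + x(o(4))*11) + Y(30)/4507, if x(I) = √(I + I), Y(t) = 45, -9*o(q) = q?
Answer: 11685159/301969 + 594*I*√2/67 ≈ 38.697 + 12.538*I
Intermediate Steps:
o(q) = -q/9
x(I) = √2*√I (x(I) = √(2*I) = √2*√I)
-1368/(-32 + x(o(4))*11) + Y(30)/4507 = -1368/(-32 + (√2*√(-⅑*4))*11) + 45/4507 = -1368/(-32 + (√2*√(-4/9))*11) + 45*(1/4507) = -1368/(-32 + (√2*(2*I/3))*11) + 45/4507 = -1368/(-32 + (2*I*√2/3)*11) + 45/4507 = -1368/(-32 + 22*I*√2/3) + 45/4507 = 45/4507 - 1368/(-32 + 22*I*√2/3)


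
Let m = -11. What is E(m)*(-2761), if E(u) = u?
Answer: 30371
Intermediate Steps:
E(m)*(-2761) = -11*(-2761) = 30371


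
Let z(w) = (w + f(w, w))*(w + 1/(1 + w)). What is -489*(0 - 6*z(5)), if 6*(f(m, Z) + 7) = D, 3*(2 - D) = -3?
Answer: -45477/2 ≈ -22739.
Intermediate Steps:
D = 3 (D = 2 - ⅓*(-3) = 2 + 1 = 3)
f(m, Z) = -13/2 (f(m, Z) = -7 + (⅙)*3 = -7 + ½ = -13/2)
z(w) = (-13/2 + w)*(w + 1/(1 + w)) (z(w) = (w - 13/2)*(w + 1/(1 + w)) = (-13/2 + w)*(w + 1/(1 + w)))
-489*(0 - 6*z(5)) = -489*(0 - 3*(-13 - 11*5 - 11*5² + 2*5³)/(1 + 5)) = -489*(0 - 3*(-13 - 55 - 11*25 + 2*125)/6) = -489*(0 - 3*(-13 - 55 - 275 + 250)/6) = -489*(0 - 3*(-93)/6) = -489*(0 - 6*(-31/4)) = -489*(0 + 93/2) = -489*93/2 = -45477/2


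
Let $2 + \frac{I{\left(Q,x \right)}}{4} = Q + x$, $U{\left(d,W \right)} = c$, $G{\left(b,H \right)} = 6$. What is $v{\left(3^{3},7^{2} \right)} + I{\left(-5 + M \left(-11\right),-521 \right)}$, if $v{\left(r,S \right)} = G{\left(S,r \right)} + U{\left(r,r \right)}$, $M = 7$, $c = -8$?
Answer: $-2422$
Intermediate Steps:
$U{\left(d,W \right)} = -8$
$I{\left(Q,x \right)} = -8 + 4 Q + 4 x$ ($I{\left(Q,x \right)} = -8 + 4 \left(Q + x\right) = -8 + \left(4 Q + 4 x\right) = -8 + 4 Q + 4 x$)
$v{\left(r,S \right)} = -2$ ($v{\left(r,S \right)} = 6 - 8 = -2$)
$v{\left(3^{3},7^{2} \right)} + I{\left(-5 + M \left(-11\right),-521 \right)} = -2 + \left(-8 + 4 \left(-5 + 7 \left(-11\right)\right) + 4 \left(-521\right)\right) = -2 - \left(2092 - 4 \left(-5 - 77\right)\right) = -2 - 2420 = -2422$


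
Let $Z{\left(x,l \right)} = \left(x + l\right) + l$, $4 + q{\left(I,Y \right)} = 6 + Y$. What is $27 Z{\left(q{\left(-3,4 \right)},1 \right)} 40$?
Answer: $8640$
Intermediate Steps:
$q{\left(I,Y \right)} = 2 + Y$ ($q{\left(I,Y \right)} = -4 + \left(6 + Y\right) = 2 + Y$)
$Z{\left(x,l \right)} = x + 2 l$ ($Z{\left(x,l \right)} = \left(l + x\right) + l = x + 2 l$)
$27 Z{\left(q{\left(-3,4 \right)},1 \right)} 40 = 27 \left(\left(2 + 4\right) + 2 \cdot 1\right) 40 = 27 \left(6 + 2\right) 40 = 27 \cdot 8 \cdot 40 = 216 \cdot 40 = 8640$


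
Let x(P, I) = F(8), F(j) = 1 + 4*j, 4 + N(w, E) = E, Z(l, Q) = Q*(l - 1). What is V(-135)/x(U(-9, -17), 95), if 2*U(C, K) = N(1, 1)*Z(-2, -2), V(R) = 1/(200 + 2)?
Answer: 1/6666 ≈ 0.00015002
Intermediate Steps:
V(R) = 1/202
Z(l, Q) = Q*(-1 + l)
N(w, E) = -4 + E
U(C, K) = -9 (U(C, K) = ((-4 + 1)*(-2*(-1 - 2)))/2 = (-(-6)*(-3))/2 = (-3*6)/2 = (½)*(-18) = -9)
x(P, I) = 33 (x(P, I) = 1 + 4*8 = 1 + 32 = 33)
V(-135)/x(U(-9, -17), 95) = (1/202)/33 = (1/202)*(1/33) = 1/6666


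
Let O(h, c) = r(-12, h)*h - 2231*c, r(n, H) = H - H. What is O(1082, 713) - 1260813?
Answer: -2851516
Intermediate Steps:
r(n, H) = 0
O(h, c) = -2231*c (O(h, c) = 0*h - 2231*c = 0 - 2231*c = -2231*c)
O(1082, 713) - 1260813 = -2231*713 - 1260813 = -1590703 - 1260813 = -2851516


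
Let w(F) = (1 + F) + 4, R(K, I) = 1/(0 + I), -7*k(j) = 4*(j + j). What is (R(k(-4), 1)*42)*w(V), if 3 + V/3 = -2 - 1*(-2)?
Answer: -168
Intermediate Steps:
k(j) = -8*j/7 (k(j) = -4*(j + j)/7 = -4*2*j/7 = -8*j/7)
R(K, I) = 1/I
V = -9 (V = -9 + 3*(-2 - 1*(-2)) = -9 + 3*(-2 + 2) = -9 + 3*0 = -9 + 0 = -9)
w(F) = 5 + F
(R(k(-4), 1)*42)*w(V) = (42/1)*(5 - 9) = (1*42)*(-4) = 42*(-4) = -168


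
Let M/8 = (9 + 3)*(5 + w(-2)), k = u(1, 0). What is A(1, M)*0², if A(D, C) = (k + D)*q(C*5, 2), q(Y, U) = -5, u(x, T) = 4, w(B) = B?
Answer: 0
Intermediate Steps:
k = 4
M = 288 (M = 8*((9 + 3)*(5 - 2)) = 8*(12*3) = 8*36 = 288)
A(D, C) = -20 - 5*D (A(D, C) = (4 + D)*(-5) = -20 - 5*D)
A(1, M)*0² = (-20 - 5*1)*0² = (-20 - 5)*0 = -25*0 = 0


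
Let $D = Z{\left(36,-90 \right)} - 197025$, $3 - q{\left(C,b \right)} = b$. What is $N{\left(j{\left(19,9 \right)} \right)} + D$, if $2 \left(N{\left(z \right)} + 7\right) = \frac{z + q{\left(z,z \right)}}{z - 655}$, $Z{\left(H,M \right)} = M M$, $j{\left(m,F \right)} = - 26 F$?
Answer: $- \frac{335921099}{1778} \approx -1.8893 \cdot 10^{5}$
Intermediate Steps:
$q{\left(C,b \right)} = 3 - b$
$Z{\left(H,M \right)} = M^{2}$
$N{\left(z \right)} = -7 + \frac{3}{2 \left(-655 + z\right)}$ ($N{\left(z \right)} = -7 + \frac{\left(z - \left(-3 + z\right)\right) \frac{1}{z - 655}}{2} = -7 + \frac{3 \frac{1}{-655 + z}}{2} = -7 + \frac{3}{2 \left(-655 + z\right)}$)
$D = -188925$ ($D = \left(-90\right)^{2} - 197025 = 8100 - 197025 = -188925$)
$N{\left(j{\left(19,9 \right)} \right)} + D = \frac{9173 - 14 \left(\left(-26\right) 9\right)}{2 \left(-655 - 234\right)} - 188925 = \frac{9173 - -3276}{2 \left(-655 - 234\right)} - 188925 = \frac{9173 + 3276}{2 \left(-889\right)} - 188925 = \frac{1}{2} \left(- \frac{1}{889}\right) 12449 - 188925 = - \frac{12449}{1778} - 188925 = - \frac{335921099}{1778}$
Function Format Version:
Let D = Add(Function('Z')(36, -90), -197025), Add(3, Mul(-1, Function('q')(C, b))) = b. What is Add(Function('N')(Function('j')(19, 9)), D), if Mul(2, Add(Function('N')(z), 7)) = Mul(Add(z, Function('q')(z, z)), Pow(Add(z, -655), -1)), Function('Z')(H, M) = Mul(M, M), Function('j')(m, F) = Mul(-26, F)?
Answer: Rational(-335921099, 1778) ≈ -1.8893e+5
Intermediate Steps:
Function('q')(C, b) = Add(3, Mul(-1, b))
Function('Z')(H, M) = Pow(M, 2)
Function('N')(z) = Add(-7, Mul(Rational(3, 2), Pow(Add(-655, z), -1))) (Function('N')(z) = Add(-7, Mul(Rational(1, 2), Mul(Add(z, Add(3, Mul(-1, z))), Pow(Add(z, -655), -1)))) = Add(-7, Mul(Rational(1, 2), Mul(3, Pow(Add(-655, z), -1)))) = Add(-7, Mul(Rational(3, 2), Pow(Add(-655, z), -1))))
D = -188925 (D = Add(Pow(-90, 2), -197025) = Add(8100, -197025) = -188925)
Add(Function('N')(Function('j')(19, 9)), D) = Add(Mul(Rational(1, 2), Pow(Add(-655, Mul(-26, 9)), -1), Add(9173, Mul(-14, Mul(-26, 9)))), -188925) = Add(Mul(Rational(1, 2), Pow(Add(-655, -234), -1), Add(9173, Mul(-14, -234))), -188925) = Add(Mul(Rational(1, 2), Pow(-889, -1), Add(9173, 3276)), -188925) = Add(Mul(Rational(1, 2), Rational(-1, 889), 12449), -188925) = Add(Rational(-12449, 1778), -188925) = Rational(-335921099, 1778)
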